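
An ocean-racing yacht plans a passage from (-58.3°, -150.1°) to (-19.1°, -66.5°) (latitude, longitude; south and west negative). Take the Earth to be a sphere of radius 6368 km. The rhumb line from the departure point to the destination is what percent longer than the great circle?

Great circle: σ = 1.2305 rad → d_gc = Rσ = 7835.9 km
Rhumb: Δφ = +0.6842, Δλ = +1.4591, Δψ = +0.9194, q = Δφ/Δψ = 0.7442 → d_rh = R√(Δφ²+q²Δλ²) = 8172.6 km
Excess = (8172.6 − 7835.9) / 7835.9 = 336.7 / 7835.9 = 4.30% ≈ 4.3%

4.3%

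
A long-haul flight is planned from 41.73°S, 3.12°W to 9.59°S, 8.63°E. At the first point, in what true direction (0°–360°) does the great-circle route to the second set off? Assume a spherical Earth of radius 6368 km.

θ = atan2( sin Δλ·cos φ₂ ,  cos φ₁ sin φ₂ − sin φ₁ cos φ₂ cos Δλ )
  = atan2(+0.2008, +0.5182) = 21.18°

21.2°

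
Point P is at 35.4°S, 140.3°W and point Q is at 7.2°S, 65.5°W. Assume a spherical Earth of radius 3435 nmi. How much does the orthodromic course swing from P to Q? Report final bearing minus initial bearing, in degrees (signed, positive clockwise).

-32.0°

Initial bearing θ₁ = atan2(sin Δλ cos φ₂, cos φ₁ sin φ₂ − sin φ₁ cos φ₂ cos Δλ) = 87.10°
Final bearing θ₂ = (initial bearing from the destination back to the start) + 180° = 55.14°
Δθ = θ₂ − θ₁ = -32.0°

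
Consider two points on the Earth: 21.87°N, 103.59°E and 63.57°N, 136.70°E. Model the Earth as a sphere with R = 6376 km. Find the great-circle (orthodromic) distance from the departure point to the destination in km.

5251 km

cos σ = sin φ₁ sin φ₂ + cos φ₁ cos φ₂ cos Δλ
      = sin(21.87°)sin(63.57°) + cos(21.87°)cos(63.57°)cos(33.11°) = 0.6796
σ = 47.190° → d = Rσ = 6376·0.82363 = 5251 km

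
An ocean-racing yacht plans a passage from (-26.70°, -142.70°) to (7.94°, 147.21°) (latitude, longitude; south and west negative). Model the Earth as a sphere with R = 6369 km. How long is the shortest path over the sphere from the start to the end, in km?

8466 km

cos σ = sin φ₁ sin φ₂ + cos φ₁ cos φ₂ cos Δλ
      = sin(-26.70°)sin(7.94°) + cos(-26.70°)cos(7.94°)cos(-70.09°) = 0.2392
σ = 76.158° → d = Rσ = 6369·1.32920 = 8466 km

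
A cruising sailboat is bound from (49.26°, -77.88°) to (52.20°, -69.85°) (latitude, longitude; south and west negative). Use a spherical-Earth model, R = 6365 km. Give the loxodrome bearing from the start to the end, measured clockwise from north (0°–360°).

Δψ = ln[tan(π/4+φ₂/2)/tan(π/4+φ₁/2)] = +0.0811
Δλ = +0.1401 rad (taken the short way round)
course = atan2(Δλ, Δψ) = 59.94°

59.9°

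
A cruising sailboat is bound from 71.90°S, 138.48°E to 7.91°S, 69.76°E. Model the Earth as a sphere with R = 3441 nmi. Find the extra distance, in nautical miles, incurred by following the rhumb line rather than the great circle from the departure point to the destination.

142 nmi

Great circle: cos σ = sin φ₁ sin φ₂ + cos φ₁ cos φ₂ cos Δλ,  σ = 1.3259 rad → d_gc = 4562.3 nmi
Rhumb line: Δψ = +1.6986, q = Δφ/Δψ = 0.6575, d_rh = R√(Δφ²+q²Δλ²) = 4704.5 nmi
Excess = 4704.5 − 4562.3 = 142.2 ≈ 142 nmi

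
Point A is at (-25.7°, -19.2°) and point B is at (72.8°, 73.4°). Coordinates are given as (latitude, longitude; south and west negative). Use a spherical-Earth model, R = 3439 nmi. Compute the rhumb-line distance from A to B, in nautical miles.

7172 nmi

Δψ = ln[tan(π/4+φ₂/2)/tan(π/4+φ₁/2)] = +2.3533;  Δφ = +1.7191 rad,  Δλ = +1.6162 rad
q = Δφ/Δψ = 0.7305
d = R·√(Δφ² + q²Δλ²) = 3439·2.08553 = 7172 nmi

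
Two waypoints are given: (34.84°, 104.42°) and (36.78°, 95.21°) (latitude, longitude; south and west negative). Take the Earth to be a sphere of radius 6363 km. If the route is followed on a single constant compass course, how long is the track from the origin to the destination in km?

Rhumb course C = atan2(Δλ, Δψ) with Δψ = ln[tan(π/4+φ₂/2)/tan(π/4+φ₁/2)] = +0.0418, Δλ = -0.1607 → C = 284.56°
d = R·|Δφ| / |cos C| = 6363·0.03386 / 0.25142 = 857 km

857 km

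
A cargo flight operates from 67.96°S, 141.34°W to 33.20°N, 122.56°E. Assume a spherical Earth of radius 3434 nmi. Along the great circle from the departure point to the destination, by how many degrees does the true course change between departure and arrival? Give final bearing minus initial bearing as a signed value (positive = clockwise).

At departure: θ₁ = atan2(sin Δλ cos φ₂, cos φ₁ sin φ₂ − sin φ₁ cos φ₂ cos Δλ) = 278.41°
At arrival: θ₂ = atan2(sin Δλ cos φ₁, −cos φ₂ sin φ₁ + sin φ₂ cos φ₁ cos Δλ) = 333.66°
Δθ = θ₂ − θ₁ = +55.3°

+55.3°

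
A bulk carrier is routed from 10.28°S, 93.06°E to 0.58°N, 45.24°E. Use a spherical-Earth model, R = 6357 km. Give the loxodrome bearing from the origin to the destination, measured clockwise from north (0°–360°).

Δψ = ln[tan(π/4+φ₂/2)/tan(π/4+φ₁/2)] = +0.1905
Δλ = -0.8346 rad (taken the short way round)
course = atan2(Δλ, Δψ) = 282.86°

282.9°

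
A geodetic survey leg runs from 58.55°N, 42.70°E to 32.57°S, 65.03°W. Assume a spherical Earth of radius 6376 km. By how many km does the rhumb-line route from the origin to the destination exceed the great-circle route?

319 km

Great circle: cos σ = sin φ₁ sin φ₂ + cos φ₁ cos φ₂ cos Δλ,  σ = 2.2058 rad → d_gc = 14063.9 km
Rhumb line: Δψ = -1.8692, q = Δφ/Δψ = 0.8508, d_rh = R√(Δφ²+q²Δλ²) = 14382.5 km
Excess = 14382.5 − 14063.9 = 318.6 ≈ 319 km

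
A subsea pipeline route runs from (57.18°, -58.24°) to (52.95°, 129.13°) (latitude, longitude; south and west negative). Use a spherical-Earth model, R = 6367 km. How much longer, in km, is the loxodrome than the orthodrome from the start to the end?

Great circle: cos σ = sin φ₁ sin φ₂ + cos φ₁ cos φ₂ cos Δλ,  σ = 1.2166 rad → d_gc = 7746.0 km
Rhumb line: Δψ = -0.1291, q = Δφ/Δψ = 0.5720, d_rh = R√(Δφ²+q²Δλ²) = 10982.7 km
Excess = 10982.7 − 7746.0 = 3236.7 ≈ 3237 km

3237 km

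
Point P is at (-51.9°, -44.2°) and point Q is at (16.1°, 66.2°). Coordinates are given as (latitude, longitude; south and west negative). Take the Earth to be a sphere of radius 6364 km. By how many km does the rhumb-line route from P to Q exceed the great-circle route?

386 km

Great circle: cos σ = sin φ₁ sin φ₂ + cos φ₁ cos φ₂ cos Δλ,  σ = 2.0096 rad → d_gc = 12789.2 km
Rhumb line: Δψ = +1.3481, q = Δφ/Δψ = 0.8804, d_rh = R√(Δφ²+q²Δλ²) = 13175.3 km
Excess = 13175.3 − 12789.2 = 386.1 ≈ 386 km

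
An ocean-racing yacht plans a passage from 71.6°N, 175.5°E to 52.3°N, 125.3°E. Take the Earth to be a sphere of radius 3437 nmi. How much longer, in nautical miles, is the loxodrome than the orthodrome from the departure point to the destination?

45 nmi

Great circle: cos σ = sin φ₁ sin φ₂ + cos φ₁ cos φ₂ cos Δλ,  σ = 0.5067 rad → d_gc = 1741.7 nmi
Rhumb line: Δψ = -0.7457, q = Δφ/Δψ = 0.4517, d_rh = R√(Δφ²+q²Δλ²) = 1786.3 nmi
Excess = 1786.3 − 1741.7 = 44.6 ≈ 45 nmi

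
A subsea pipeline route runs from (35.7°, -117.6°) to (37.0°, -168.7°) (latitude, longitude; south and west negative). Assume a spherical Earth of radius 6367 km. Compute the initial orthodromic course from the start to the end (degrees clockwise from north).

θ = atan2( sin Δλ·cos φ₂ ,  cos φ₁ sin φ₂ − sin φ₁ cos φ₂ cos Δλ )
  = atan2(-0.6215, +0.1961) = 287.51°

287.5°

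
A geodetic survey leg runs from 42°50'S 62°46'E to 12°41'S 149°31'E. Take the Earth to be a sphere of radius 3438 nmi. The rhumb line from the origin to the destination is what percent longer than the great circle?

2.7%

Great circle: σ = 1.3798 rad → d_gc = Rσ = 4743.8 nmi
Rhumb: Δφ = +0.5262, Δλ = +1.5141, Δψ = +0.6057, q = Δφ/Δψ = 0.8688 → d_rh = R√(Δφ²+q²Δλ²) = 4870.9 nmi
Excess = (4870.9 − 4743.8) / 4743.8 = 127.1 / 4743.8 = 2.68% ≈ 2.7%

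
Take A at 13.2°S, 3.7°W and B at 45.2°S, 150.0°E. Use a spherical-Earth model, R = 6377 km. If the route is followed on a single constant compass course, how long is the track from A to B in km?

Rhumb course C = atan2(Δλ, Δψ) with Δψ = ln[tan(π/4+φ₂/2)/tan(π/4+φ₁/2)] = -0.6539, Δλ = +2.6826 → C = 103.70°
d = R·|Δφ| / |cos C| = 6377·0.55851 / 0.23681 = 15040 km

15040 km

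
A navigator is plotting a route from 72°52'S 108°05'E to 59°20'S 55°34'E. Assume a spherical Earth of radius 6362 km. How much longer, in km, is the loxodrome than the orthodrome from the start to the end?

Great circle: cos σ = sin φ₁ sin φ₂ + cos φ₁ cos φ₂ cos Δλ,  σ = 0.4192 rad → d_gc = 2667.0 km
Rhumb line: Δψ = +0.5989, q = Δφ/Δψ = 0.3944, d_rh = R√(Δφ²+q²Δλ²) = 2747.1 km
Excess = 2747.1 − 2667.0 = 80.1 ≈ 80 km

80 km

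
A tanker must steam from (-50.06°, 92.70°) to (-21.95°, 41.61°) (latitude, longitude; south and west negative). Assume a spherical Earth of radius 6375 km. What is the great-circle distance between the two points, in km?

5414 km

cos σ = sin φ₁ sin φ₂ + cos φ₁ cos φ₂ cos Δλ
      = sin(-50.06°)sin(-21.95°) + cos(-50.06°)cos(-21.95°)cos(-51.09°) = 0.6606
σ = 48.655° → d = Rσ = 6375·0.84918 = 5414 km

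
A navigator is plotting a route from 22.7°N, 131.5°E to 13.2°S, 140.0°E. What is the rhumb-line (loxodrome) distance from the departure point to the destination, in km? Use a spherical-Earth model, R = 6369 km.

Rhumb course C = atan2(Δλ, Δψ) with Δψ = ln[tan(π/4+φ₂/2)/tan(π/4+φ₁/2)] = -0.6394, Δλ = +0.1484 → C = 166.94°
d = R·|Δφ| / |cos C| = 6369·0.62657 / 0.97413 = 4097 km

4097 km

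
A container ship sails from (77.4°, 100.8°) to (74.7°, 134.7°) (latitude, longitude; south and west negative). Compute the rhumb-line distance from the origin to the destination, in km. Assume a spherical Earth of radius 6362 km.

Δψ = ln[tan(π/4+φ₂/2)/tan(π/4+φ₁/2)] = -0.1961;  Δφ = -0.0471 rad,  Δλ = +0.5917 rad
q = Δφ/Δψ = 0.2403
d = R·√(Δφ² + q²Δλ²) = 6362·0.14980 = 953 km

953 km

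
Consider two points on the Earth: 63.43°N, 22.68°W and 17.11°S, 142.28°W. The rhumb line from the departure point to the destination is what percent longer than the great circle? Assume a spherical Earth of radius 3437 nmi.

6.1%

Great circle: σ = 2.0650 rad → d_gc = Rσ = 7097.3 nmi
Rhumb: Δφ = -1.4057, Δλ = -2.0874, Δψ = -1.7466, q = Δφ/Δψ = 0.8048 → d_rh = R√(Δφ²+q²Δλ²) = 7528.7 nmi
Excess = (7528.7 − 7097.3) / 7097.3 = 431.4 / 7097.3 = 6.08% ≈ 6.1%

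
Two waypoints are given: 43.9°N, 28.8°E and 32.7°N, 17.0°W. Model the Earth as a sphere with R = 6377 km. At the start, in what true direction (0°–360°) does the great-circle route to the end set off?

268.3°

N = sin Δλ·cos φ₂ = -0.6033;  D = cos φ₁ sin φ₂ − sin φ₁ cos φ₂ cos Δλ = -0.0175
initial course = atan2(N, D) = 268.34°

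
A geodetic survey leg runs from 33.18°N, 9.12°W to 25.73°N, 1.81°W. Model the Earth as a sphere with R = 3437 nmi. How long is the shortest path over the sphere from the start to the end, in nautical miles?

587 nmi

cos σ = sin φ₁ sin φ₂ + cos φ₁ cos φ₂ cos Δλ
      = sin(33.18°)sin(25.73°) + cos(33.18°)cos(25.73°)cos(7.31°) = 0.9854
σ = 9.792° → d = Rσ = 3437·0.17091 = 587 nmi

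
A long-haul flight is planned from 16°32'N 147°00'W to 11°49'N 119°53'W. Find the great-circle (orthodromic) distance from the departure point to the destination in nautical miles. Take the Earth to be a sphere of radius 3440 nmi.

1602 nmi

Haversine: a = sin²(Δφ/2)+cos φ₁ cos φ₂ sin²(Δλ/2) = 0.05326;  σ = 2·atan2(√a,√(1−a))
σ = 26.687° → d = Rσ = 3440·0.46578 = 1602 nmi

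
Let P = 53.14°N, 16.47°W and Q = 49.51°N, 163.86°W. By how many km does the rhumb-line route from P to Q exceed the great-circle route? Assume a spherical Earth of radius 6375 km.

Great circle: cos σ = sin φ₁ sin φ₂ + cos φ₁ cos φ₂ cos Δλ,  σ = 1.2866 rad → d_gc = 8202.0 km
Rhumb line: Δψ = -0.1015, q = Δφ/Δψ = 0.6245, d_rh = R√(Δφ²+q²Δλ²) = 10248.9 km
Excess = 10248.9 − 8202.0 = 2046.9 ≈ 2047 km

2047 km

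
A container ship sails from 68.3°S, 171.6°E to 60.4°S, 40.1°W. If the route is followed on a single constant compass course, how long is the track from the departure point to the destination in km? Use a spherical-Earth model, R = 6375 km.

Rhumb course C = atan2(Δλ, Δψ) with Δψ = ln[tan(π/4+φ₂/2)/tan(π/4+φ₁/2)] = +0.3210, Δλ = +2.5883 → C = 82.93°
d = R·|Δφ| / |cos C| = 6375·0.13788 / 0.12308 = 7142 km

7142 km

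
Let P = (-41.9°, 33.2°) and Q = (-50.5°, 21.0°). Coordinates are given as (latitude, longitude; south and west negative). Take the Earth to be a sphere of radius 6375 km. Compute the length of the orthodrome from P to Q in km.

1338 km

Haversine: a = sin²(Δφ/2)+cos φ₁ cos φ₂ sin²(Δλ/2) = 0.01097;  σ = 2·atan2(√a,√(1−a))
σ = 12.023° → d = Rσ = 6375·0.20984 = 1338 km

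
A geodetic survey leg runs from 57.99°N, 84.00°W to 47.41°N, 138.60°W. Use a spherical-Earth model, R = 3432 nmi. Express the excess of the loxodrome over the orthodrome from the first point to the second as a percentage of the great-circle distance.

Great circle: σ = 0.5880 rad → d_gc = Rσ = 2017.9 nmi
Rhumb: Δφ = -0.1847, Δλ = -0.9529, Δψ = -0.3067, q = Δφ/Δψ = 0.6021 → d_rh = R√(Δφ²+q²Δλ²) = 2068.8 nmi
Excess = (2068.8 − 2017.9) / 2017.9 = 50.9 / 2017.9 = 2.52% ≈ 2.5%

2.5%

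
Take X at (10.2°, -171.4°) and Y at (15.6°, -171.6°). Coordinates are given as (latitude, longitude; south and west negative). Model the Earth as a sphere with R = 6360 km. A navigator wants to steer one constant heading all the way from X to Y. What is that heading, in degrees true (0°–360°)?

Δψ = ln[tan(π/4+φ₂/2)/tan(π/4+φ₁/2)] = +0.0967
Δλ = -0.0035 rad (taken the short way round)
course = atan2(Δλ, Δψ) = 357.93°

357.9°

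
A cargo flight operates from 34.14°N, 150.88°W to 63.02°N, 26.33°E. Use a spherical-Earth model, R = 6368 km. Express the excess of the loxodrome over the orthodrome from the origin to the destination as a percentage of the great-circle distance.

40.4%

Great circle: σ = 1.4454 rad → d_gc = Rσ = 9204.2 km
Rhumb: Δφ = +0.5041, Δλ = +3.0929, Δψ = +0.7929, q = Δφ/Δψ = 0.6357 → d_rh = R√(Δφ²+q²Δλ²) = 12924.7 km
Excess = (12924.7 − 9204.2) / 9204.2 = 3720.5 / 9204.2 = 40.42% ≈ 40.4%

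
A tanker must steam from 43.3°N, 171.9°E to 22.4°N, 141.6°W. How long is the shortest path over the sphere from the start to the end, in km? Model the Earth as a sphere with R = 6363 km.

Haversine: a = sin²(Δφ/2)+cos φ₁ cos φ₂ sin²(Δλ/2) = 0.13774;  σ = 2·atan2(√a,√(1−a))
σ = 43.572° → d = Rσ = 6363·0.76047 = 4839 km

4839 km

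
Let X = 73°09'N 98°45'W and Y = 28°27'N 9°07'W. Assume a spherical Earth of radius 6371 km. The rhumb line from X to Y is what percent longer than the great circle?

7.2%

Great circle: σ = 1.0955 rad → d_gc = Rσ = 6979.7 km
Rhumb: Δφ = -0.7802, Δλ = +1.5644, Δψ = -1.3915, q = Δφ/Δψ = 0.5607 → d_rh = R√(Δφ²+q²Δλ²) = 7478.8 km
Excess = (7478.8 − 6979.7) / 6979.7 = 499.1 / 6979.7 = 7.151% ≈ 7.2%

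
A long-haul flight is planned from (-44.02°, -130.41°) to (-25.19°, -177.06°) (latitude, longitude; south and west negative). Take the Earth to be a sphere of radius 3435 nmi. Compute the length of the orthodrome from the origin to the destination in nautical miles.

cos σ = sin φ₁ sin φ₂ + cos φ₁ cos φ₂ cos Δλ
      = sin(-44.02°)sin(-25.19°) + cos(-44.02°)cos(-25.19°)cos(-46.65°) = 0.7425
σ = 42.059° → d = Rσ = 3435·0.73407 = 2522 nmi

2522 nmi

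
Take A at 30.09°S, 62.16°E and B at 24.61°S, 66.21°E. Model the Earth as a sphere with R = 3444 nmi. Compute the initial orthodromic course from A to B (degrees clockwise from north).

34.2°

θ = atan2( sin Δλ·cos φ₂ ,  cos φ₁ sin φ₂ − sin φ₁ cos φ₂ cos Δλ )
  = atan2(+0.0642, +0.0944) = 34.24°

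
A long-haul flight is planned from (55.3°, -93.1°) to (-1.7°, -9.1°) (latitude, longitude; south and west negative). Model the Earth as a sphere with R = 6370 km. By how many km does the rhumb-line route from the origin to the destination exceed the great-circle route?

257 km

Great circle: cos σ = sin φ₁ sin φ₂ + cos φ₁ cos φ₂ cos Δλ,  σ = 1.5357 rad → d_gc = 9782.405 km
Rhumb line: Δψ = -1.1931, q = Δφ/Δψ = 0.8338, d_rh = R√(Δφ²+q²Δλ²) = 10039.898 km
Excess = 10039.898 − 9782.405 = 257.493 ≈ 257 km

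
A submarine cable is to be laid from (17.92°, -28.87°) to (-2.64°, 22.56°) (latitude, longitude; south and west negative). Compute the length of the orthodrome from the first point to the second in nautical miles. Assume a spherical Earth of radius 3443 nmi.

3285 nmi

cos σ = sin φ₁ sin φ₂ + cos φ₁ cos φ₂ cos Δλ
      = sin(17.92°)sin(-2.64°) + cos(17.92°)cos(-2.64°)cos(51.43°) = 0.5784
σ = 54.660° → d = Rσ = 3443·0.95400 = 3285 nmi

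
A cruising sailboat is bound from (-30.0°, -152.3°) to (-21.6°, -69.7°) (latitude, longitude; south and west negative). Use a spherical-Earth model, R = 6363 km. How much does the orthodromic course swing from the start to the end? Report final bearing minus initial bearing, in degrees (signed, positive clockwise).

-42.0°

At departure: θ₁ = atan2(sin Δλ cos φ₂, cos φ₁ sin φ₂ − sin φ₁ cos φ₂ cos Δλ) = 105.69°
At arrival: θ₂ = atan2(sin Δλ cos φ₁, −cos φ₂ sin φ₁ + sin φ₂ cos φ₁ cos Δλ) = 63.73°
Δθ = θ₂ − θ₁ = -42.0°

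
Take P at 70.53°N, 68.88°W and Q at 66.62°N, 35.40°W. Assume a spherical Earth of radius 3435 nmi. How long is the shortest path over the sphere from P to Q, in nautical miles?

Haversine: a = sin²(Δφ/2)+cos φ₁ cos φ₂ sin²(Δλ/2) = 0.01214;  σ = 2·atan2(√a,√(1−a))
σ = 12.650° → d = Rσ = 3435·0.22078 = 758 nmi

758 nmi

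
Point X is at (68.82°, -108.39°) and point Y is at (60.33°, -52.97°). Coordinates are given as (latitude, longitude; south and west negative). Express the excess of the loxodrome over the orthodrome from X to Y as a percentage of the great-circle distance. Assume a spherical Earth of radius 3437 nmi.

3.3%

Great circle: σ = 0.4234 rad → d_gc = Rσ = 1455.2 nmi
Rhumb: Δφ = -0.1482, Δλ = +0.9673, Δψ = -0.3483, q = Δφ/Δψ = 0.4254 → d_rh = R√(Δφ²+q²Δλ²) = 1503.2 nmi
Excess = (1503.2 − 1455.2) / 1455.2 = 48.0 / 1455.2 = 3.30% ≈ 3.3%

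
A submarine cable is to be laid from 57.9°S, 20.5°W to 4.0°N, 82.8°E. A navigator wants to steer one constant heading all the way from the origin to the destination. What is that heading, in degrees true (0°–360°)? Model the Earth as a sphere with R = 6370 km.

53.9°

Meridional parts: M(φ₁)=-1.2459, M(φ₂)=+0.0699 → ΔM = +1.3157;  Δλ = +1.8029 rad
tan C = Δλ / ΔM = +1.3703 → C = 53.88°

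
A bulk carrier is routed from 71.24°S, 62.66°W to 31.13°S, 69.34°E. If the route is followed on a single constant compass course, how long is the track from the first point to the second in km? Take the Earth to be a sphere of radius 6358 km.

9460 km

Rhumb course C = atan2(Δλ, Δψ) with Δψ = ln[tan(π/4+φ₂/2)/tan(π/4+φ₁/2)] = +1.2284, Δλ = +2.3038 → C = 61.93°
d = R·|Δφ| / |cos C| = 6358·0.70005 / 0.47051 = 9460 km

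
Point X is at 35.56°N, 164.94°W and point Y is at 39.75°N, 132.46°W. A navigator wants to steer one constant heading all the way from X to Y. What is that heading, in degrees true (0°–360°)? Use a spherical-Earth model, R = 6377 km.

80.7°

Δψ = ln[tan(π/4+φ₂/2)/tan(π/4+φ₁/2)] = +0.0924
Δλ = +0.5669 rad (taken the short way round)
course = atan2(Δλ, Δψ) = 80.74°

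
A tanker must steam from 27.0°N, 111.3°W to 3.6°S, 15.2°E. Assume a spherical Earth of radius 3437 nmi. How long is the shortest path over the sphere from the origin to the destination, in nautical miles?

cos σ = sin φ₁ sin φ₂ + cos φ₁ cos φ₂ cos Δλ
      = sin(27.00°)sin(-3.60°) + cos(27.00°)cos(-3.60°)cos(126.50°) = -0.5575
σ = 123.880° → d = Rσ = 3437·2.16211 = 7431 nmi

7431 nmi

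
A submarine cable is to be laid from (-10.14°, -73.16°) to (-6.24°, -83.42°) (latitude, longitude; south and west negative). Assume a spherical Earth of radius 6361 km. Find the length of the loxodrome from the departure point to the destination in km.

1208 km

Rhumb course C = atan2(Δλ, Δψ) with Δψ = ln[tan(π/4+φ₂/2)/tan(π/4+φ₁/2)] = +0.0688, Δλ = -0.1791 → C = 291.01°
d = R·|Δφ| / |cos C| = 6361·0.06807 / 0.35857 = 1208 km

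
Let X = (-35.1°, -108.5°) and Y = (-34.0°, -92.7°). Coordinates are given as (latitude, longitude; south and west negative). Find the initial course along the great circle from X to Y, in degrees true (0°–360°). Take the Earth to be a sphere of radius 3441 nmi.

N = sin Δλ·cos φ₂ = +0.2257;  D = cos φ₁ sin φ₂ − sin φ₁ cos φ₂ cos Δλ = +0.0012
initial course = atan2(N, D) = 89.70°

89.7°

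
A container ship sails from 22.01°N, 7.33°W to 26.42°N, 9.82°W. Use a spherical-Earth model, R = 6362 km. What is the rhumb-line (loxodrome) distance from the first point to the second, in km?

551 km

Δψ = ln[tan(π/4+φ₂/2)/tan(π/4+φ₁/2)] = +0.0844;  Δφ = +0.0770 rad,  Δλ = -0.0435 rad
q = Δφ/Δψ = 0.9117
d = R·√(Δφ² + q²Δλ²) = 6362·0.08657 = 551 km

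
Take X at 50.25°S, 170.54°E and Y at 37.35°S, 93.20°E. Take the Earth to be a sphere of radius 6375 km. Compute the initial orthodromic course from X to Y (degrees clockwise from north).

θ = atan2( sin Δλ·cos φ₂ ,  cos φ₁ sin φ₂ − sin φ₁ cos φ₂ cos Δλ )
  = atan2(-0.7756, -0.2540) = 251.87°

251.9°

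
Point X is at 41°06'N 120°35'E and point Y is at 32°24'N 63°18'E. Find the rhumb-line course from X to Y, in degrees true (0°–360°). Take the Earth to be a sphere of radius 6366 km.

Meridional parts: M(φ₁)=+0.7882, M(φ₂)=+0.5983 → ΔM = -0.1899;  Δλ = -0.9998 rad
tan C = Δλ / ΔM = +5.2649 → C = 259.25°

259.2°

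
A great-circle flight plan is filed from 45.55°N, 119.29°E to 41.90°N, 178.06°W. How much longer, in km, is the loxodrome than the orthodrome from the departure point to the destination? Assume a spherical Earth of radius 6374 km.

Great circle: cos σ = sin φ₁ sin φ₂ + cos φ₁ cos φ₂ cos Δλ,  σ = 0.7724 rad → d_gc = 4923.6 km
Rhumb line: Δψ = -0.0882, q = Δφ/Δψ = 0.7223, d_rh = R√(Δφ²+q²Δλ²) = 5050.7 km
Excess = 5050.7 − 4923.6 = 127.1 ≈ 127 km

127 km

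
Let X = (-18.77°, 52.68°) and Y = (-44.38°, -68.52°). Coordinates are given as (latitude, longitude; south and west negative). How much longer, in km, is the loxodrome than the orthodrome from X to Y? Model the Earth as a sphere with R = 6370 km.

855 km

Great circle: cos σ = sin φ₁ sin φ₂ + cos φ₁ cos φ₂ cos Δλ,  σ = 1.6966 rad → d_gc = 10807.5 km
Rhumb line: Δψ = -0.5325, q = Δφ/Δψ = 0.8393, d_rh = R√(Δφ²+q²Δλ²) = 11662.8 km
Excess = 11662.8 − 10807.5 = 855.3 ≈ 855 km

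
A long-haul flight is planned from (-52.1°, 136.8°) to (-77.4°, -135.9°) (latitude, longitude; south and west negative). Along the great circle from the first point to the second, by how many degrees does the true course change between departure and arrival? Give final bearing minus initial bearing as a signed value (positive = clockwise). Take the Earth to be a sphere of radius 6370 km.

Initial bearing θ₁ = atan2(sin Δλ cos φ₂, cos φ₁ sin φ₂ − sin φ₁ cos φ₂ cos Δλ) = 159.77°
Final bearing θ₂ = (initial bearing from the destination back to the start) + 180° = 76.80°
Δθ = θ₂ − θ₁ = -83.0°

-83.0°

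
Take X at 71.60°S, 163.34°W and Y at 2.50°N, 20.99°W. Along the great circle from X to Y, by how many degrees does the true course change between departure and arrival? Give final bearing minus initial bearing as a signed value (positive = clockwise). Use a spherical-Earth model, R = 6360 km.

-128.7°

Initial bearing θ₁ = atan2(sin Δλ cos φ₂, cos φ₁ sin φ₂ − sin φ₁ cos φ₂ cos Δλ) = 140.37°
Final bearing θ₂ = (initial bearing from the destination back to the start) + 180° = 11.63°
Δθ = θ₂ − θ₁ = -128.7°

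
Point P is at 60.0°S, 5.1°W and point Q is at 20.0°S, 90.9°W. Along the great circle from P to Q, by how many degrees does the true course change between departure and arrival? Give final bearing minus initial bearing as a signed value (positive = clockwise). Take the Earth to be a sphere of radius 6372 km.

+64.9°

At departure: θ₁ = atan2(sin Δλ cos φ₂, cos φ₁ sin φ₂ − sin φ₁ cos φ₂ cos Δλ) = 263.22°
At arrival: θ₂ = atan2(sin Δλ cos φ₁, −cos φ₂ sin φ₁ + sin φ₂ cos φ₁ cos Δλ) = 328.10°
Δθ = θ₂ − θ₁ = +64.9°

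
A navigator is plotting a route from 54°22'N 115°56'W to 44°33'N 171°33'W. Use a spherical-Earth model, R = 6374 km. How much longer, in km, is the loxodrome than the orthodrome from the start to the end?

97 km

Great circle: cos σ = sin φ₁ sin φ₂ + cos φ₁ cos φ₂ cos Δλ,  σ = 0.6357 rad → d_gc = 4052.1 km
Rhumb line: Δψ = -0.2648, q = Δφ/Δψ = 0.6470, d_rh = R√(Δφ²+q²Δλ²) = 4149.5 km
Excess = 4149.5 − 4052.1 = 97.4 ≈ 97 km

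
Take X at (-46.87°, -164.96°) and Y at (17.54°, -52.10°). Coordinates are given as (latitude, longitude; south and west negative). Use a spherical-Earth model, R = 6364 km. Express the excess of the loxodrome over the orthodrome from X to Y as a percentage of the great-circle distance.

Great circle: σ = 2.0637 rad → d_gc = Rσ = 13133.4 km
Rhumb: Δφ = +1.1242, Δλ = +1.9698, Δψ = +1.2393, q = Δφ/Δψ = 0.9071 → d_rh = R√(Δφ²+q²Δλ²) = 13434.2 km
Excess = (13434.2 − 13133.4) / 13133.4 = 300.8 / 13133.4 = 2.29% ≈ 2.3%

2.3%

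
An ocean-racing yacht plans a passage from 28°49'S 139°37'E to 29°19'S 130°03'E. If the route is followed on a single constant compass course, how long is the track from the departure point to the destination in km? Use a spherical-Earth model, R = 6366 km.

931 km

Rhumb course C = atan2(Δλ, Δψ) with Δψ = ln[tan(π/4+φ₂/2)/tan(π/4+φ₁/2)] = -0.0100, Δλ = -0.1670 → C = 266.58°
d = R·|Δφ| / |cos C| = 6366·0.00873 / 0.05969 = 931 km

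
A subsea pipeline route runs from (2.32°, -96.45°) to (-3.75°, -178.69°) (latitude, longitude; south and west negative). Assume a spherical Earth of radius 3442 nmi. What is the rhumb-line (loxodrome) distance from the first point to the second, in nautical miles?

Δψ = ln[tan(π/4+φ₂/2)/tan(π/4+φ₁/2)] = -0.1060;  Δφ = -0.1059 rad,  Δλ = -1.4354 rad
q = Δφ/Δψ = 0.9995
d = R·√(Δφ² + q²Δλ²) = 3442·1.43848 = 4951 nmi

4951 nmi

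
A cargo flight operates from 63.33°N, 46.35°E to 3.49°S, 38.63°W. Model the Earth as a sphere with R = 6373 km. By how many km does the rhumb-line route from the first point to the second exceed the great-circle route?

343 km

Great circle: cos σ = sin φ₁ sin φ₂ + cos φ₁ cos φ₂ cos Δλ,  σ = 1.5860 rad → d_gc = 10107.5 km
Rhumb line: Δψ = -1.5005, q = Δφ/Δψ = 0.7772, d_rh = R√(Δφ²+q²Δλ²) = 10450.5 km
Excess = 10450.5 − 10107.5 = 343.0 ≈ 343 km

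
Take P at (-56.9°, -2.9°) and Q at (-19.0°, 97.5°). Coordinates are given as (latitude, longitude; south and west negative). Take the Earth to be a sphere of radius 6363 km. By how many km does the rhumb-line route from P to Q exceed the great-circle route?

570 km

Great circle: cos σ = sin φ₁ sin φ₂ + cos φ₁ cos φ₂ cos Δλ,  σ = 1.3903 rad → d_gc = 8846.4 km
Rhumb line: Δψ = +0.8756, q = Δφ/Δψ = 0.7554, d_rh = R√(Δφ²+q²Δλ²) = 9416.3 km
Excess = 9416.3 − 8846.4 = 569.9 ≈ 570 km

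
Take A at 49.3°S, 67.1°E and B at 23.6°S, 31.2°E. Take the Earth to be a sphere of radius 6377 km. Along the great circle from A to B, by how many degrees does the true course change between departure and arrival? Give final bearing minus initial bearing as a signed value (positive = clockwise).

Initial bearing θ₁ = atan2(sin Δλ cos φ₂, cos φ₁ sin φ₂ − sin φ₁ cos φ₂ cos Δλ) = 299.31°
Final bearing θ₂ = (initial bearing from the destination back to the start) + 180° = 321.65°
Δθ = θ₂ − θ₁ = +22.3°

+22.3°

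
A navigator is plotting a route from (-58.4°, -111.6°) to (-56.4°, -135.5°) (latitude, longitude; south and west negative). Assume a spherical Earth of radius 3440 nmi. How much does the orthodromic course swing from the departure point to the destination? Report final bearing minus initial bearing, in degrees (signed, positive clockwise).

At departure: θ₁ = atan2(sin Δλ cos φ₂, cos φ₁ sin φ₂ − sin φ₁ cos φ₂ cos Δλ) = 268.59°
At arrival: θ₂ = atan2(sin Δλ cos φ₁, −cos φ₂ sin φ₁ + sin φ₂ cos φ₁ cos Δλ) = 288.81°
Δθ = θ₂ − θ₁ = +20.2°

+20.2°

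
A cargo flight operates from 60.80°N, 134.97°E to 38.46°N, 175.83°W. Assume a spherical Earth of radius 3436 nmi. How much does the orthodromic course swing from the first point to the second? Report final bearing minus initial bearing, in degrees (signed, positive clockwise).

+39.1°

Initial bearing θ₁ = atan2(sin Δλ cos φ₂, cos φ₁ sin φ₂ − sin φ₁ cos φ₂ cos Δλ) = 103.58°
Final bearing θ₂ = (initial bearing from the destination back to the start) + 180° = 142.73°
Δθ = θ₂ − θ₁ = +39.1°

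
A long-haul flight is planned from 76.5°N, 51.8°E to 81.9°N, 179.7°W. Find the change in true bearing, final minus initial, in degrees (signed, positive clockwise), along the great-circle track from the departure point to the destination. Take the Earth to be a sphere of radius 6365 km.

+127.7°

At departure: θ₁ = atan2(sin Δλ cos φ₂, cos φ₁ sin φ₂ − sin φ₁ cos φ₂ cos Δλ) = 19.21°
At arrival: θ₂ = atan2(sin Δλ cos φ₁, −cos φ₂ sin φ₁ + sin φ₂ cos φ₁ cos Δλ) = 146.96°
Δθ = θ₂ − θ₁ = +127.7°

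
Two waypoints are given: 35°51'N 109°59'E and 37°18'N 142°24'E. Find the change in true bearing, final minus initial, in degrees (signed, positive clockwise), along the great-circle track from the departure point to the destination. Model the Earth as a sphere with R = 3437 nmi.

Initial bearing θ₁ = atan2(sin Δλ cos φ₂, cos φ₁ sin φ₂ − sin φ₁ cos φ₂ cos Δλ) = 77.07°
Final bearing θ₂ = (initial bearing from the destination back to the start) + 180° = 96.72°
Δθ = θ₂ − θ₁ = +19.7°

+19.7°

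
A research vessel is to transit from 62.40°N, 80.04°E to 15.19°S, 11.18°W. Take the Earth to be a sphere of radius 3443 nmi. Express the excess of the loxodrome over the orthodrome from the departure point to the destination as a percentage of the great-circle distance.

Great circle: σ = 1.8149 rad → d_gc = Rσ = 6248.8 nmi
Rhumb: Δφ = -1.3542, Δλ = -1.5921, Δψ = -1.6722, q = Δφ/Δψ = 0.8098 → d_rh = R√(Δφ²+q²Δλ²) = 6437.7 nmi
Excess = (6437.7 − 6248.8) / 6248.8 = 188.9 / 6248.8 = 3.02% ≈ 3.0%

3.0%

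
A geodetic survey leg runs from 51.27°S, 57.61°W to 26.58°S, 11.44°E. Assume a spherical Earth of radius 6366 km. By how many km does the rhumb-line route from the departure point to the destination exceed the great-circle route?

172 km

Great circle: cos σ = sin φ₁ sin φ₂ + cos φ₁ cos φ₂ cos Δλ,  σ = 0.9895 rad → d_gc = 6299.1 km
Rhumb line: Δψ = +0.5641, q = Δφ/Δψ = 0.7639, d_rh = R√(Δφ²+q²Δλ²) = 6470.7 km
Excess = 6470.7 − 6299.1 = 171.6 ≈ 172 km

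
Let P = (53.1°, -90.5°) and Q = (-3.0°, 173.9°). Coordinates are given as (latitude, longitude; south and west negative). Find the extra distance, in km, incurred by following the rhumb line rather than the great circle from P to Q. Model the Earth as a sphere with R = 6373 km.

Great circle: cos σ = sin φ₁ sin φ₂ + cos φ₁ cos φ₂ cos Δλ,  σ = 1.6713 rad → d_gc = 10651.38 km
Rhumb line: Δψ = -1.1501, q = Δφ/Δψ = 0.8513, d_rh = R√(Δφ²+q²Δλ²) = 10994.91 km
Excess = 10994.91 − 10651.38 = 343.53 ≈ 344 km

344 km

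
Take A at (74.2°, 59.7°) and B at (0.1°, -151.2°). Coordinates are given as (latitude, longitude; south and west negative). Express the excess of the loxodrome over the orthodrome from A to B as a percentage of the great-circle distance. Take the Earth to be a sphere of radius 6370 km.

18.6%

Great circle: σ = 1.8049 rad → d_gc = Rσ = 11497.1 km
Rhumb: Δφ = -1.2933, Δλ = +2.6023, Δψ = -1.9733, q = Δφ/Δψ = 0.6554 → d_rh = R√(Δφ²+q²Δλ²) = 13634.7 km
Excess = (13634.7 − 11497.1) / 11497.1 = 2137.6 / 11497.1 = 18.59% ≈ 18.6%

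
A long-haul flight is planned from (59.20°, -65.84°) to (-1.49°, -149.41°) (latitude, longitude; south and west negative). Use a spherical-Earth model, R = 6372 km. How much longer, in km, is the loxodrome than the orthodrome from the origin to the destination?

292 km

Great circle: cos σ = sin φ₁ sin φ₂ + cos φ₁ cos φ₂ cos Δλ,  σ = 1.5358 rad → d_gc = 9786.1 km
Rhumb line: Δψ = -1.3154, q = Δφ/Δψ = 0.8053, d_rh = R√(Δφ²+q²Δλ²) = 10078.2 km
Excess = 10078.2 − 9786.1 = 292.1 ≈ 292 km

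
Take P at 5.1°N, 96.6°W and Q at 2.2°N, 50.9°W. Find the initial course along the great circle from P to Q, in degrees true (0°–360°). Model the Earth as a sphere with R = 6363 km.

θ = atan2( sin Δλ·cos φ₂ ,  cos φ₁ sin φ₂ − sin φ₁ cos φ₂ cos Δλ )
  = atan2(+0.7152, -0.0238) = 91.91°

91.9°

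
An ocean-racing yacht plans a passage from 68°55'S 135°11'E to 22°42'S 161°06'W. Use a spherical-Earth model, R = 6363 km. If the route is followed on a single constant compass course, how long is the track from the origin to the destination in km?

Rhumb course C = atan2(Δλ, Δψ) with Δψ = ln[tan(π/4+φ₂/2)/tan(π/4+φ₁/2)] = +1.2745, Δλ = +1.1121 → C = 41.11°
d = R·|Δφ| / |cos C| = 6363·0.80663 / 0.75350 = 6812 km

6812 km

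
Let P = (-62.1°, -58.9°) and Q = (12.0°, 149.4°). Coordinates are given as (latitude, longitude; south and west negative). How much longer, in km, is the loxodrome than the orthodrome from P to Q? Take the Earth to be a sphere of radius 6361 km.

Great circle: cos σ = sin φ₁ sin φ₂ + cos φ₁ cos φ₂ cos Δλ,  σ = 2.1978 rad → d_gc = 13980.4 km
Rhumb line: Δψ = +1.6037, q = Δφ/Δψ = 0.8064, d_rh = R√(Δφ²+q²Δλ²) = 15879.1 km
Excess = 15879.1 − 13980.4 = 1898.7 ≈ 1899 km

1899 km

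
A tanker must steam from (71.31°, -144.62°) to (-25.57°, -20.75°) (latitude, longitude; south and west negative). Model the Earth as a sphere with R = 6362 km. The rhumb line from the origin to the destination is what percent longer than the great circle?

Great circle: σ = 2.1772 rad → d_gc = Rσ = 13851.6 km
Rhumb: Δφ = -1.6909, Δλ = +2.1619, Δψ = -2.2663, q = Δφ/Δψ = 0.7461 → d_rh = R√(Δφ²+q²Δλ²) = 14866.9 km
Excess = (14866.9 − 13851.6) / 13851.6 = 1015.3 / 13851.6 = 7.33% ≈ 7.3%

7.3%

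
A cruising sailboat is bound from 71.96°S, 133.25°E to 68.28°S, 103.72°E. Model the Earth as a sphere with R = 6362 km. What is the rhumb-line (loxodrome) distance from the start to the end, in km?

1185 km

Δψ = ln[tan(π/4+φ₂/2)/tan(π/4+φ₁/2)] = +0.1894;  Δφ = +0.0642 rad,  Δλ = -0.5154 rad
q = Δφ/Δψ = 0.3391
d = R·√(Δφ² + q²Δλ²) = 6362·0.18620 = 1185 km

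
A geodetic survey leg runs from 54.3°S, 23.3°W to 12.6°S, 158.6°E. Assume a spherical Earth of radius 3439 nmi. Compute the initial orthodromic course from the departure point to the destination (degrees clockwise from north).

182.0°

θ = atan2( sin Δλ·cos φ₂ ,  cos φ₁ sin φ₂ − sin φ₁ cos φ₂ cos Δλ )
  = atan2(-0.0324, -0.9194) = 182.02°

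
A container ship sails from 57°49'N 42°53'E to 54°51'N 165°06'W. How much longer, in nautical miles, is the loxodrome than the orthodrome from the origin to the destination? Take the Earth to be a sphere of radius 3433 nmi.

1149 nmi

Great circle: cos σ = sin φ₁ sin φ₂ + cos φ₁ cos φ₂ cos Δλ,  σ = 1.1360 rad → d_gc = 3899.91 nmi
Rhumb line: Δψ = -0.0935, q = Δφ/Δψ = 0.5540, d_rh = R√(Δφ²+q²Δλ²) = 5049.36 nmi
Excess = 5049.36 − 3899.91 = 1149.45 ≈ 1149 nmi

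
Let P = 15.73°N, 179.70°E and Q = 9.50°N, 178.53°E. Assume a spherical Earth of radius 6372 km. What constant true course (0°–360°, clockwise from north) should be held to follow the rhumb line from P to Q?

190.4°

Δψ = ln[tan(π/4+φ₂/2)/tan(π/4+φ₁/2)] = -0.1115
Δλ = -0.0204 rad (taken the short way round)
course = atan2(Δλ, Δψ) = 190.38°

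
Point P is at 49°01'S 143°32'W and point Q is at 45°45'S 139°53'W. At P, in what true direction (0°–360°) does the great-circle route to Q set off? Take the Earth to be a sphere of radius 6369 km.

38.5°

N = sin Δλ·cos φ₂ = +0.0444;  D = cos φ₁ sin φ₂ − sin φ₁ cos φ₂ cos Δλ = +0.0559
initial course = atan2(N, D) = 38.47°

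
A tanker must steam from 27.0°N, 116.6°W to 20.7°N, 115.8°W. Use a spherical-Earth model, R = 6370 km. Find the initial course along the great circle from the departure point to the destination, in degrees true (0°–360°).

173.2°

θ = atan2( sin Δλ·cos φ₂ ,  cos φ₁ sin φ₂ − sin φ₁ cos φ₂ cos Δλ )
  = atan2(+0.0131, -0.1097) = 173.21°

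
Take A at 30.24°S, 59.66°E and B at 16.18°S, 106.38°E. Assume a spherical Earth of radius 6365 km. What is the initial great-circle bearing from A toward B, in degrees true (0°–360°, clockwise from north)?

82.6°

θ = atan2( sin Δλ·cos φ₂ ,  cos φ₁ sin φ₂ − sin φ₁ cos φ₂ cos Δλ )
  = atan2(+0.6992, +0.0909) = 82.60°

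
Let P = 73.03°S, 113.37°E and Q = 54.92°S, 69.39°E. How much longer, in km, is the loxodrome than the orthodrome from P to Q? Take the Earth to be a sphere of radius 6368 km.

57 km

Great circle: cos σ = sin φ₁ sin φ₂ + cos φ₁ cos φ₂ cos Δλ,  σ = 0.4431 rad → d_gc = 2821.7 km
Rhumb line: Δψ = +0.7508, q = Δφ/Δψ = 0.4210, d_rh = R√(Δφ²+q²Δλ²) = 2878.6 km
Excess = 2878.6 − 2821.7 = 56.9 ≈ 57 km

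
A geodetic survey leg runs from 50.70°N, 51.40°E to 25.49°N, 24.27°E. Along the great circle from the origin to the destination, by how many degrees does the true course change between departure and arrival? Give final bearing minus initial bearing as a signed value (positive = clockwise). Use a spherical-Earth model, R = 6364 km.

Initial bearing θ₁ = atan2(sin Δλ cos φ₂, cos φ₁ sin φ₂ − sin φ₁ cos φ₂ cos Δλ) = 229.70°
Final bearing θ₂ = (initial bearing from the destination back to the start) + 180° = 212.35°
Δθ = θ₂ − θ₁ = -17.3°

-17.3°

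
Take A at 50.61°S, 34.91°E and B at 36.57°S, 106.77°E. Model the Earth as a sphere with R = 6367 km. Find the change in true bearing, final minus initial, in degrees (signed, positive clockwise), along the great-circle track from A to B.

Initial bearing θ₁ = atan2(sin Δλ cos φ₂, cos φ₁ sin φ₂ − sin φ₁ cos φ₂ cos Δλ) = 103.61°
Final bearing θ₂ = (initial bearing from the destination back to the start) + 180° = 50.17°
Δθ = θ₂ − θ₁ = -53.4°

-53.4°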